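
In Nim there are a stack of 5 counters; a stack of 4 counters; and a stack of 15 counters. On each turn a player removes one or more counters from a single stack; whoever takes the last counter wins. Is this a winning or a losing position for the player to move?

Nim-sum: 5 ⊕ 4 ⊕ 15 = 14.
The nim-sum is 14 ≠ 0, so this is an N-position: the player to move can win.

Winning position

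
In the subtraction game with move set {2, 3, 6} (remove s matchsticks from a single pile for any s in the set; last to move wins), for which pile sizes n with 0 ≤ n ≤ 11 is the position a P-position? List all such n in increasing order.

Build the Grundy sequence with g(k) = mex{g(k−s) : s ∈ {2, 3, 6}, s ≤ k}:
k:     0  1  2  3  4  5  6  7  8  9 10 11
g(k):  0  0  1  1  2  0  3  1  2  0  0  1
The P-positions (g = 0) in 0..11 are 0, 1, 5, 9, 10.

0, 1, 5, 9, 10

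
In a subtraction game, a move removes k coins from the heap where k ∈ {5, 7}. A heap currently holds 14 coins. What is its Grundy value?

Build the Grundy sequence with g(k) = mex{g(k−s) : s ∈ {5, 7}, s ≤ k}:
g(0) = mex{} = 0
g(1) = mex{} = 0
g(2) = mex{} = 0
g(3) = mex{} = 0
g(4) = mex{} = 0
g(5) = mex{0} = 1
g(6) = mex{0} = 1
g(7) = mex{0} = 1
g(8) = mex{0} = 1
g(9) = mex{0} = 1
g(10) = mex{0,1} = 2
g(11) = mex{0,1} = 2
g(12) = mex{1} = 0
g(13) = mex{1} = 0
g(14) = mex{1} = 0
So g(14) = 0.

0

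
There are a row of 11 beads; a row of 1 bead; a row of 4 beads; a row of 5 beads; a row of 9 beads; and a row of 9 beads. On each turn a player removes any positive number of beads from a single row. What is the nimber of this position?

Write each in binary and XOR column by column:
  1011  (11)
  0001  (1)
  0100  (4)
  0101  (5)
  1001  (9)
  1001  (9)
  ----
  1011  (11)

11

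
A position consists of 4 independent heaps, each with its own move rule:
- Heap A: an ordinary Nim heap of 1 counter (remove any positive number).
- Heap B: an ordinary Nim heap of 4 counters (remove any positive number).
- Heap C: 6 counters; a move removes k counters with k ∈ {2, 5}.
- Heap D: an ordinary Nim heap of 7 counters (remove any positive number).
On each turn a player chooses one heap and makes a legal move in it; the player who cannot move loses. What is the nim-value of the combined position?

Heap A is a plain Nim heap of size 1, so its Grundy value is 1.
Heap B is a plain Nim heap of size 4, so its Grundy value is 4.
For heap C, compute g(0), g(1), … with moves {2, 5}:
g(0) = mex{} = 0
g(1) = mex{} = 0
g(2) = mex{0} = 1
g(3) = mex{0} = 1
g(4) = mex{1} = 0
g(5) = mex{0,1} = 2
g(6) = mex{0} = 1
So g(6) = 1.
Heap D is a plain Nim heap of size 7, so its Grundy value is 7.
By the Sprague-Grundy theorem, the Grundy value of a sum of independent games is the XOR of the component values.
Combined value = 1 XOR 4 XOR 1 XOR 7 = 3.

3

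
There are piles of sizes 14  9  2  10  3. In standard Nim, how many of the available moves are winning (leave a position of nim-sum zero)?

3

Compute the nim-sum pairwise:
14 XOR 9 = 7
7 XOR 2 = 5
5 XOR 10 = 15
15 XOR 3 = 12
The overall nim-sum is X = 12. A pile of size p has a winning move iff p XOR X < p (reduce it to p XOR X).
  14: 14 XOR 12 = 2 < 14 — winning move (to 2).
  9: 9 XOR 12 = 5 < 9 — winning move (to 5).
  2: 2 XOR 12 = 14 ≥ 2 — no move.
  10: 10 XOR 12 = 6 < 10 — winning move (to 6).
  3: 3 XOR 12 = 15 ≥ 3 — no move.
That gives 3 winning moves.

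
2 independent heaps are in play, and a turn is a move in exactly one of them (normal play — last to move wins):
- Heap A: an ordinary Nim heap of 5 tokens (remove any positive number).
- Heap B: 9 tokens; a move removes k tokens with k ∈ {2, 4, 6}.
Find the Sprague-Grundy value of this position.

Heap A is a plain Nim heap of size 5, so its Grundy value is 5.
For heap B, compute g(0), g(1), … with moves {2, 4, 6}:
k:     0  1  2  3  4  5  6  7  8  9
g(k):  0  0  1  1  2  2  3  3  0  0
So g(9) = 0.
By the Sprague-Grundy theorem, the Grundy value of a sum of independent games is the XOR of the component values.
Combined value = 5 ⊕ 0 = 5.

5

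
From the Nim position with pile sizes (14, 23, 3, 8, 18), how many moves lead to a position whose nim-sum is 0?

Compute the nim-sum pairwise:
14 ^ 23 = 25
25 ^ 3 = 26
26 ^ 8 = 18
18 ^ 18 = 0
The nim-sum is already 0, so every move leaves a nonzero nim-sum — there are no winning moves.

0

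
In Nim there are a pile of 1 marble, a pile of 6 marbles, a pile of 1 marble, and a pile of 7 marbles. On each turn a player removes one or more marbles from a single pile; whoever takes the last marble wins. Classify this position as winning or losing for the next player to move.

Winning position

Nim-sum: 1 ⊕ 6 ⊕ 1 ⊕ 7 = 1.
The nim-sum is 1 ≠ 0, so this is an N-position: the player to move can win.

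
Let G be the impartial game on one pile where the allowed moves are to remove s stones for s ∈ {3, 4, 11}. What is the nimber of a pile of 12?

1

Build the Grundy sequence with g(k) = mex{g(k−s) : s ∈ {3, 4, 11}, s ≤ k}:
g(0) = mex{} = 0
g(1) = mex{} = 0
g(2) = mex{} = 0
g(3) = mex{0} = 1
g(4) = mex{0} = 1
g(5) = mex{0} = 1
g(6) = mex{0,1} = 2
g(7) = mex{1} = 0
g(8) = mex{1} = 0
g(9) = mex{1,2} = 0
g(10) = mex{0,2} = 1
g(11) = mex{0} = 1
g(12) = mex{0} = 1
So g(12) = 1.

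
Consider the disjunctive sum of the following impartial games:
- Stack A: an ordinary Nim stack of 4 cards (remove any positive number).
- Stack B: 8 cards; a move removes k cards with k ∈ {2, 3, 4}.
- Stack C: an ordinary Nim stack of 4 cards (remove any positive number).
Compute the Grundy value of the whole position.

1

Stack A is a plain Nim stack of size 4, so its Grundy value is 4.
Grundy values for stack B (subtraction set {2, 3, 4}):
k:     0  1  2  3  4  5  6  7  8
g(k):  0  0  1  1  2  2  0  0  1
So g(8) = 1.
Stack C is a plain Nim stack of size 4, so its Grundy value is 4.
The value of a disjunctive sum is the nim-sum of the parts.
Combined value = 4 ⊕ 1 ⊕ 4 = 1.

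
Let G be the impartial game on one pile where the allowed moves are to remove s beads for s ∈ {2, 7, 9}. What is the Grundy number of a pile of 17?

1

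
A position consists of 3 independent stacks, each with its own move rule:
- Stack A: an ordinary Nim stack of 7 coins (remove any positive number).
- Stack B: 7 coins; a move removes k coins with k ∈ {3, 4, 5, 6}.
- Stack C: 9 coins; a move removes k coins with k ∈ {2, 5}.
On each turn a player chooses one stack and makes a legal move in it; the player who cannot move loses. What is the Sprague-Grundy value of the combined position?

4

Stack A is a plain Nim stack of size 7, so its Grundy value is 7.
Grundy values for stack B (subtraction set {3, 4, 5, 6}):
k:     0  1  2  3  4  5  6  7
g(k):  0  0  0  1  1  1  2  2
So g(7) = 2.
Grundy values for stack C (subtraction set {2, 5}):
k:     0  1  2  3  4  5  6  7  8  9
g(k):  0  0  1  1  0  2  1  0  0  1
So g(9) = 1.
The value of a disjunctive sum is the nim-sum of the parts.
Combined value = 7 XOR 2 XOR 1 = 4.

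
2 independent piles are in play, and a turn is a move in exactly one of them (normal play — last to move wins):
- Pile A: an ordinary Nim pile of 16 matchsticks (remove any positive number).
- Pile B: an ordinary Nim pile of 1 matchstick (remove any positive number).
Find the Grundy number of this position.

17

Pile A is a plain Nim pile of size 16, so its Grundy value is 16.
Pile B is a plain Nim pile of size 1, so its Grundy value is 1.
The value of a disjunctive sum is the nim-sum of the parts.
Combined value = 16 XOR 1 = 17.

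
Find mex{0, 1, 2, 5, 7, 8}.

3

The values 0, 1, 2 are all present; 3 is the first non-negative integer missing from the set.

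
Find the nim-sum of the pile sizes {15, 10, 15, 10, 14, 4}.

10

In binary:
  1111  (15)
  1010  (10)
  1111  (15)
  1010  (10)
  1110  (14)
  0100  (4)
  ----
  1010  (10)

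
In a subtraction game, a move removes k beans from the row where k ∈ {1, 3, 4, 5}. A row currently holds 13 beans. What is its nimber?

Compute g(0), g(1), … for moves {1, 3, 4, 5}:
g(0) = mex{} = 0
g(1) = mex{0} = 1
g(2) = mex{1} = 0
g(3) = mex{0} = 1
g(4) = mex{0,1} = 2
g(5) = mex{0,1,2} = 3
g(6) = mex{0,1,3} = 2
g(7) = mex{0,1,2} = 3
g(8) = mex{1,2,3} = 0
g(9) = mex{0,2,3} = 1
g(10) = mex{1,2,3} = 0
g(11) = mex{0,2,3} = 1
g(12) = mex{0,1,3} = 2
g(13) = mex{0,1,2} = 3
So g(13) = 3.

3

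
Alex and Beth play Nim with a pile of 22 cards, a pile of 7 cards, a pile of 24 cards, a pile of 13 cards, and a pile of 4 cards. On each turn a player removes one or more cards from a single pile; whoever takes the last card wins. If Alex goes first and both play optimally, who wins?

Nim-sum: 22 XOR 7 XOR 24 XOR 13 XOR 4 = 0.
The nim-sum is 0, so this is a P-position: the player to move is in a losing position under optimal play; Alex is about to move from it and so loses — Beth wins.

Beth wins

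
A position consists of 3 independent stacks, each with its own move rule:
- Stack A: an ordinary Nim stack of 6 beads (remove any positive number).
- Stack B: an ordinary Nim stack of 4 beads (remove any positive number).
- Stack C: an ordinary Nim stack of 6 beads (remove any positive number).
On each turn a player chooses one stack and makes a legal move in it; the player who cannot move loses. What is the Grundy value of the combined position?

Stack A is a plain Nim stack of size 6, so its Grundy value is 6.
Stack B is a plain Nim stack of size 4, so its Grundy value is 4.
Stack C is a plain Nim stack of size 6, so its Grundy value is 6.
By the Sprague-Grundy theorem, the Grundy value of a sum of independent games is the XOR of the component values.
Combined value = 6 XOR 4 XOR 6 = 4.

4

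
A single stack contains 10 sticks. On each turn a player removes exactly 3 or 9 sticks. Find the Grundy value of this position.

1

Grundy values for subtraction set {3, 9}:
g(0) = mex{} = 0
g(1) = mex{} = 0
g(2) = mex{} = 0
g(3) = mex{0} = 1
g(4) = mex{0} = 1
g(5) = mex{0} = 1
g(6) = mex{1} = 0
g(7) = mex{1} = 0
g(8) = mex{1} = 0
g(9) = mex{0} = 1
g(10) = mex{0} = 1
So g(10) = 1.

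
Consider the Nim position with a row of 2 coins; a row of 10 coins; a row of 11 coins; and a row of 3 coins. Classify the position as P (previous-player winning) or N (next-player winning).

P-position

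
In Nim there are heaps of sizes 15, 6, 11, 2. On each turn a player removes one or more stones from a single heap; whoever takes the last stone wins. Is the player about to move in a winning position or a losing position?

Bitwise XOR of the heap sizes:
  1111  (15)
  0110  (6)
  1011  (11)
  0010  (2)
  ----
  0000  (0)
The nim-sum is 0, so this is a P-position: the player to move is in a losing position under optimal play.

Losing position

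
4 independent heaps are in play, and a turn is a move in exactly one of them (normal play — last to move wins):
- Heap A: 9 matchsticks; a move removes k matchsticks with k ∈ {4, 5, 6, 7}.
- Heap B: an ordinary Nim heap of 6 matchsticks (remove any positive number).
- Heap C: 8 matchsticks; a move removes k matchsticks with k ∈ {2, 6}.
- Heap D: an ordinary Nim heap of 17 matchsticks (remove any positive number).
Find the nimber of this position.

21

Build the Grundy sequence for heap A with g(k) = mex{g(k−s) : s ∈ {4, 5, 6, 7}, s ≤ k}:
k:     0  1  2  3  4  5  6  7  8  9
g(k):  0  0  0  0  1  1  1  1  2  2
So g(9) = 2.
Heap B is a plain Nim heap of size 6, so its Grundy value is 6.
For heap C, compute g(0), g(1), … with moves {2, 6}:
k:     0  1  2  3  4  5  6  7  8
g(k):  0  0  1  1  0  0  1  1  0
So g(8) = 0.
Heap D is a plain Nim heap of size 17, so its Grundy value is 17.
By the Sprague-Grundy theorem, the Grundy value of a sum of independent games is the XOR of the component values.
Combined value = 2 ⊕ 6 ⊕ 0 ⊕ 17 = 21.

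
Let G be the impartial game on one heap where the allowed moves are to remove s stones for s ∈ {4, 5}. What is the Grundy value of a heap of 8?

2

Build the Grundy sequence with g(k) = mex{g(k−s) : s ∈ {4, 5}, s ≤ k}:
k:     0  1  2  3  4  5  6  7  8
g(k):  0  0  0  0  1  1  1  1  2
So g(8) = 2.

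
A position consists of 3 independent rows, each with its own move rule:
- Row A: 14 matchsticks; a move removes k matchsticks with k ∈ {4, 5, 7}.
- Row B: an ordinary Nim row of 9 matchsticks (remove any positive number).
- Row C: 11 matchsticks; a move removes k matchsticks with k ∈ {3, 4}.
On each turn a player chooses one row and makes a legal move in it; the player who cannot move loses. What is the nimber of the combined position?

8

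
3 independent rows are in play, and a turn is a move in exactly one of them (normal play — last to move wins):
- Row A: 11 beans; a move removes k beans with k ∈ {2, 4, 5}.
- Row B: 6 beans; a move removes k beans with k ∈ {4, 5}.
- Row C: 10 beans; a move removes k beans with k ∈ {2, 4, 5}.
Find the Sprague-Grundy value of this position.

For row A, compute g(0), g(1), … with moves {2, 4, 5}:
k:     0  1  2  3  4  5  6  7  8  9 10 11
g(k):  0  0  1  1  2  2  3  0  0  1  1  2
So g(11) = 2.
For row B, compute g(0), g(1), … with moves {4, 5}:
g(0) = mex{} = 0
g(1) = mex{} = 0
g(2) = mex{} = 0
g(3) = mex{} = 0
g(4) = mex{0} = 1
g(5) = mex{0} = 1
g(6) = mex{0} = 1
So g(6) = 1.
Grundy values for row C (subtraction set {2, 4, 5}):
k:     0  1  2  3  4  5  6  7  8  9 10
g(k):  0  0  1  1  2  2  3  0  0  1  1
So g(10) = 1.
The value of a disjunctive sum is the nim-sum of the parts.
Combined value = 2 XOR 1 XOR 1 = 2.

2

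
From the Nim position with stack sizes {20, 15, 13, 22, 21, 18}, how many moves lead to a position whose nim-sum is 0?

5

Nim-sum: 20 ⊕ 15 ⊕ 13 ⊕ 22 ⊕ 21 ⊕ 18 = 7.
The overall nim-sum is X = 7. A stack of size p has a winning move iff p XOR X < p (reduce it to p XOR X).
  20: 20 XOR 7 = 19 < 20 — winning move (to 19).
  15: 15 XOR 7 = 8 < 15 — winning move (to 8).
  13: 13 XOR 7 = 10 < 13 — winning move (to 10).
  22: 22 XOR 7 = 17 < 22 — winning move (to 17).
  21: 21 XOR 7 = 18 < 21 — winning move (to 18).
  18: 18 XOR 7 = 21 ≥ 18 — no move.
That gives 5 winning moves.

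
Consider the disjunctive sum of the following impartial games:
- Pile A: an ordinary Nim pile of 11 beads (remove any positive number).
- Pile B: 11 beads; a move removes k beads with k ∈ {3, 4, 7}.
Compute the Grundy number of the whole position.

11

Pile A is a plain Nim pile of size 11, so its Grundy value is 11.
Build the Grundy sequence for pile B with g(k) = mex{g(k−s) : s ∈ {3, 4, 7}, s ≤ k}:
k:     0  1  2  3  4  5  6  7  8  9 10 11
g(k):  0  0  0  1  1  1  2  2  2  3  0  0
So g(11) = 0.
The value of a disjunctive sum is the nim-sum of the parts.
Combined value = 11 XOR 0 = 11.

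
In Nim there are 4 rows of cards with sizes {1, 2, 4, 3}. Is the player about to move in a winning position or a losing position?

Compute the nim-sum pairwise:
1 XOR 2 = 3
3 XOR 4 = 7
7 XOR 3 = 4
The nim-sum is 4 ≠ 0, so this is an N-position: the player to move can win.

Winning position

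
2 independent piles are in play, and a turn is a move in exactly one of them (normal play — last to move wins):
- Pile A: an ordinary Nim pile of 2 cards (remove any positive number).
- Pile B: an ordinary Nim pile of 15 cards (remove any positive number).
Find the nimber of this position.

13

Pile A is a plain Nim pile of size 2, so its Grundy value is 2.
Pile B is a plain Nim pile of size 15, so its Grundy value is 15.
By the Sprague-Grundy theorem, the Grundy value of a sum of independent games is the XOR of the component values.
Combined value = 2 ⊕ 15 = 13.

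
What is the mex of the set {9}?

0 is not in the set, so the mex is 0.

0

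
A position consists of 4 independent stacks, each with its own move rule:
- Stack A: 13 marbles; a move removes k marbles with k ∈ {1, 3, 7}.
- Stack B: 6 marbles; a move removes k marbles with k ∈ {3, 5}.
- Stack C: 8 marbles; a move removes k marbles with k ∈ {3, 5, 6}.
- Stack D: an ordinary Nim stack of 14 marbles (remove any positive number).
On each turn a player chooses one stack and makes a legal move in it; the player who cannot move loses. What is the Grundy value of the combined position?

Build the Grundy sequence for stack A with g(k) = mex{g(k−s) : s ∈ {1, 3, 7}, s ≤ k}:
k:     0  1  2  3  4  5  6  7  8  9 10 11 12 13
g(k):  0  1  0  1  0  1  0  1  0  1  0  1  0  1
So g(13) = 1.
Grundy values for stack B (subtraction set {3, 5}):
k:     0  1  2  3  4  5  6
g(k):  0  0  0  1  1  1  2
So g(6) = 2.
Build the Grundy sequence for stack C with g(k) = mex{g(k−s) : s ∈ {3, 5, 6}, s ≤ k}:
k:     0  1  2  3  4  5  6  7  8
g(k):  0  0  0  1  1  1  2  2  2
So g(8) = 2.
Stack D is a plain Nim stack of size 14, so its Grundy value is 14.
By the Sprague-Grundy theorem, the Grundy value of a sum of independent games is the XOR of the component values.
Combined value = 1 ⊕ 2 ⊕ 2 ⊕ 14 = 15.

15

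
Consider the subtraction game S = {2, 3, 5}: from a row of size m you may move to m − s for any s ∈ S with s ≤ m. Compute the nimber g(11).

Build the Grundy sequence with g(k) = mex{g(k−s) : s ∈ {2, 3, 5}, s ≤ k}:
k:     0  1  2  3  4  5  6  7  8  9 10 11
g(k):  0  0  1  1  2  2  3  0  0  1  1  2
So g(11) = 2.

2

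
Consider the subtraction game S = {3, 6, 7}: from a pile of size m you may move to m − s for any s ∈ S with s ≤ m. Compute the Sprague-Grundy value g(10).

Compute g(0), g(1), … for moves {3, 6, 7}:
g(0) = mex{} = 0
g(1) = mex{} = 0
g(2) = mex{} = 0
g(3) = mex{0} = 1
g(4) = mex{0} = 1
g(5) = mex{0} = 1
g(6) = mex{0,1} = 2
g(7) = mex{0,1} = 2
g(8) = mex{0,1} = 2
g(9) = mex{0,1,2} = 3
g(10) = mex{1,2} = 0
So g(10) = 0.

0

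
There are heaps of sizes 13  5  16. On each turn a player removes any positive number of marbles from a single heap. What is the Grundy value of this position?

Write each in binary and XOR column by column:
  01101  (13)
  00101  (5)
  10000  (16)
  -----
  11000  (24)

24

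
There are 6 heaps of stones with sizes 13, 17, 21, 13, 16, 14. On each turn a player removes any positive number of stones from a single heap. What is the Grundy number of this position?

Bitwise XOR of the heap sizes:
  01101  (13)
  10001  (17)
  10101  (21)
  01101  (13)
  10000  (16)
  01110  (14)
  -----
  11010  (26)

26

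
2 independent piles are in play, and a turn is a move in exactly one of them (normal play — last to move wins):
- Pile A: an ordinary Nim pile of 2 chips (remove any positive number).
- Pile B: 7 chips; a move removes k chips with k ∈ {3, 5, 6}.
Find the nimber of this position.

0

Pile A is a plain Nim pile of size 2, so its Grundy value is 2.
Grundy values for pile B (subtraction set {3, 5, 6}):
g(0) = mex{} = 0
g(1) = mex{} = 0
g(2) = mex{} = 0
g(3) = mex{0} = 1
g(4) = mex{0} = 1
g(5) = mex{0} = 1
g(6) = mex{0,1} = 2
g(7) = mex{0,1} = 2
So g(7) = 2.
The value of a disjunctive sum is the nim-sum of the parts.
Combined value = 2 XOR 2 = 0.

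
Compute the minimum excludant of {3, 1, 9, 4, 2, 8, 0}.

The values 0, 1, 2, 3, 4 are all present; 5 is the first non-negative integer missing from the set.

5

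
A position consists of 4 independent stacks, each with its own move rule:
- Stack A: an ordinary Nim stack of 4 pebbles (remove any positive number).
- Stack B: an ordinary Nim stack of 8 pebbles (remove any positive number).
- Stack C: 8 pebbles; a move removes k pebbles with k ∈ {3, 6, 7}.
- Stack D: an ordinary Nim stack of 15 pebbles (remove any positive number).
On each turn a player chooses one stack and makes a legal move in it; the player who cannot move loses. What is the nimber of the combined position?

Stack A is a plain Nim stack of size 4, so its Grundy value is 4.
Stack B is a plain Nim stack of size 8, so its Grundy value is 8.
For stack C, compute g(0), g(1), … with moves {3, 6, 7}:
g(0) = mex{} = 0
g(1) = mex{} = 0
g(2) = mex{} = 0
g(3) = mex{0} = 1
g(4) = mex{0} = 1
g(5) = mex{0} = 1
g(6) = mex{0,1} = 2
g(7) = mex{0,1} = 2
g(8) = mex{0,1} = 2
So g(8) = 2.
Stack D is a plain Nim stack of size 15, so its Grundy value is 15.
By the Sprague-Grundy theorem, the Grundy value of a sum of independent games is the XOR of the component values.
Combined value = 4 ⊕ 8 ⊕ 2 ⊕ 15 = 1.

1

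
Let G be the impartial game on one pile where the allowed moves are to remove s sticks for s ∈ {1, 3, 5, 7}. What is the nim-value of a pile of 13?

1

Grundy values for subtraction set {1, 3, 5, 7}:
k:     0  1  2  3  4  5  6  7  8  9 10 11 12 13
g(k):  0  1  0  1  0  1  0  1  0  1  0  1  0  1
So g(13) = 1.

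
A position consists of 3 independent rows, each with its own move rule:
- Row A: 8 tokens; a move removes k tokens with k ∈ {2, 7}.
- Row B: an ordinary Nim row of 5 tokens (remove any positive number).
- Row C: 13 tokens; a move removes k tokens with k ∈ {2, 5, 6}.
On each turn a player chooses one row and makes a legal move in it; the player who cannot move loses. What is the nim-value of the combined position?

6

Grundy values for row A (subtraction set {2, 7}):
g(0) = mex{} = 0
g(1) = mex{} = 0
g(2) = mex{0} = 1
g(3) = mex{0} = 1
g(4) = mex{1} = 0
g(5) = mex{1} = 0
g(6) = mex{0} = 1
g(7) = mex{0} = 1
g(8) = mex{0,1} = 2
So g(8) = 2.
Row B is a plain Nim row of size 5, so its Grundy value is 5.
Grundy values for row C (subtraction set {2, 5, 6}):
k:     0  1  2  3  4  5  6  7  8  9 10 11 12 13
g(k):  0  0  1  1  0  2  1  3  0  2  1  0  0  1
So g(13) = 1.
The value of a disjunctive sum is the nim-sum of the parts.
Combined value = 2 ⊕ 5 ⊕ 1 = 6.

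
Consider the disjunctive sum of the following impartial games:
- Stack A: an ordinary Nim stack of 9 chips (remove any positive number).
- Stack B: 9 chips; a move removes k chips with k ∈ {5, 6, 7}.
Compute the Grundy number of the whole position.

8

Stack A is a plain Nim stack of size 9, so its Grundy value is 9.
Build the Grundy sequence for stack B with g(k) = mex{g(k−s) : s ∈ {5, 6, 7}, s ≤ k}:
k:     0  1  2  3  4  5  6  7  8  9
g(k):  0  0  0  0  0  1  1  1  1  1
So g(9) = 1.
The value of a disjunctive sum is the nim-sum of the parts.
Combined value = 9 XOR 1 = 8.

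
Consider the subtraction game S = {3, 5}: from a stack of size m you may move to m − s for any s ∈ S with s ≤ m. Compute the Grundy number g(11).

Compute g(0), g(1), … for moves {3, 5}:
g(0) = mex{} = 0
g(1) = mex{} = 0
g(2) = mex{} = 0
g(3) = mex{0} = 1
g(4) = mex{0} = 1
g(5) = mex{0} = 1
g(6) = mex{0,1} = 2
g(7) = mex{0,1} = 2
g(8) = mex{1} = 0
g(9) = mex{1,2} = 0
g(10) = mex{1,2} = 0
g(11) = mex{0,2} = 1
So g(11) = 1.

1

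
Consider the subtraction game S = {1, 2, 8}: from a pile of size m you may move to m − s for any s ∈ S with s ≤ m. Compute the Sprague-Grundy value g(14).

Build the Grundy sequence with g(k) = mex{g(k−s) : s ∈ {1, 2, 8}, s ≤ k}:
k:     0  1  2  3  4  5  6  7  8  9 10 11 12 13 14
g(k):  0  1  2  0  1  2  0  1  2  0  1  2  0  1  2
So g(14) = 2.

2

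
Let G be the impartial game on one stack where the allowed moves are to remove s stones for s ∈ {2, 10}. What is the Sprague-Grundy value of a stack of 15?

1

Compute g(0), g(1), … for moves {2, 10}:
k:     0  1  2  3  4  5  6  7  8  9 10 11 12 13 14 15
g(k):  0  0  1  1  0  0  1  1  0  0  1  1  0  0  1  1
So g(15) = 1.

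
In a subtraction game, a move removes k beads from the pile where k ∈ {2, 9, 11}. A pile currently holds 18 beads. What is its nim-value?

Build the Grundy sequence with g(k) = mex{g(k−s) : s ∈ {2, 9, 11}, s ≤ k}:
k:     0  1  2  3  4  5  6  7  8  9 10 11 12 13 14 15 16 17 18
g(k):  0  0  1  1  0  0  1  1  0  2  1  3  2  2  3  3  2  2  0
So g(18) = 0.

0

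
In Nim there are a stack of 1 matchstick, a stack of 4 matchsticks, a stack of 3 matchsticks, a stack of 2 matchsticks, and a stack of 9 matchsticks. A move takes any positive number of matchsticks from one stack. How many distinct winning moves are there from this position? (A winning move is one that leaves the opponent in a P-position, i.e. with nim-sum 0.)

1

Write each in binary and XOR column by column:
  0001  (1)
  0100  (4)
  0011  (3)
  0010  (2)
  1001  (9)
  ----
  1101  (13)
The overall nim-sum is X = 13. A stack of size p has a winning move iff p XOR X < p (reduce it to p XOR X).
  1: 1 XOR 13 = 12 ≥ 1 — no move.
  4: 4 XOR 13 = 9 ≥ 4 — no move.
  3: 3 XOR 13 = 14 ≥ 3 — no move.
  2: 2 XOR 13 = 15 ≥ 2 — no move.
  9: 9 XOR 13 = 4 < 9 — winning move (to 4).
That gives 1 winning move.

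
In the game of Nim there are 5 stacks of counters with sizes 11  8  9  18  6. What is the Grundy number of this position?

Nim-sum: 11 ⊕ 8 ⊕ 9 ⊕ 18 ⊕ 6 = 30.

30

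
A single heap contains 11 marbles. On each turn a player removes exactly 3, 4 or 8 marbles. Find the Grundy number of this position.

3

Grundy values for subtraction set {3, 4, 8}:
k:     0  1  2  3  4  5  6  7  8  9 10 11
g(k):  0  0  0  1  1  1  2  0  2  3  1  3
So g(11) = 3.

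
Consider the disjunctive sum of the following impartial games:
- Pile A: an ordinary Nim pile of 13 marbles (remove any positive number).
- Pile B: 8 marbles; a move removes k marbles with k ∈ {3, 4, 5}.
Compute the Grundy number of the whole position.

13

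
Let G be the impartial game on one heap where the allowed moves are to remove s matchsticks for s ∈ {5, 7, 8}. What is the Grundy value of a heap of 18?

Grundy values for subtraction set {5, 7, 8}:
k:     0  1  2  3  4  5  6  7  8  9 10 11 12 13 14 15 16 17 18
g(k):  0  0  0  0  0  1  1  1  1  1  2  2  2  0  0  0  0  0  1
So g(18) = 1.

1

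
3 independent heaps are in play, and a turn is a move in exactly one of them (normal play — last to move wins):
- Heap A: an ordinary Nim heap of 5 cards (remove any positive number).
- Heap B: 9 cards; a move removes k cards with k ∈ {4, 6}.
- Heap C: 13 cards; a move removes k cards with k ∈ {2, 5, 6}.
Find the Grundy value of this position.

Heap A is a plain Nim heap of size 5, so its Grundy value is 5.
For heap B, compute g(0), g(1), … with moves {4, 6}:
k:     0  1  2  3  4  5  6  7  8  9
g(k):  0  0  0  0  1  1  1  1  2  2
So g(9) = 2.
Build the Grundy sequence for heap C with g(k) = mex{g(k−s) : s ∈ {2, 5, 6}, s ≤ k}:
k:     0  1  2  3  4  5  6  7  8  9 10 11 12 13
g(k):  0  0  1  1  0  2  1  3  0  2  1  0  0  1
So g(13) = 1.
By the Sprague-Grundy theorem, the Grundy value of a sum of independent games is the XOR of the component values.
Combined value = 5 XOR 2 XOR 1 = 6.

6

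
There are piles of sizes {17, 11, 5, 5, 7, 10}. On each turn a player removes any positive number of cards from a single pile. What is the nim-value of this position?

23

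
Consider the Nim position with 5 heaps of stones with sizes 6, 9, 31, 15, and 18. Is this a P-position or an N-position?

N-position

Nim-sum: 6 XOR 9 XOR 31 XOR 15 XOR 18 = 13.
The nim-sum is 13 ≠ 0, so this is an N-position: the player to move can win.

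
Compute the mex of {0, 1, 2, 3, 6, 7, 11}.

4

The values 0, 1, 2, 3 are all present; 4 is the first non-negative integer missing from the set.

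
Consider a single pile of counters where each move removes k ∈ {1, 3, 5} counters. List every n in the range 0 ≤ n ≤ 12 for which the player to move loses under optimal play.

0, 2, 4, 6, 8, 10, 12

Compute g(0), g(1), … for moves {1, 3, 5}:
k:     0  1  2  3  4  5  6  7  8  9 10 11 12
g(k):  0  1  0  1  0  1  0  1  0  1  0  1  0
The P-positions (g = 0) in 0..12 are 0, 2, 4, 6, 8, 10, 12.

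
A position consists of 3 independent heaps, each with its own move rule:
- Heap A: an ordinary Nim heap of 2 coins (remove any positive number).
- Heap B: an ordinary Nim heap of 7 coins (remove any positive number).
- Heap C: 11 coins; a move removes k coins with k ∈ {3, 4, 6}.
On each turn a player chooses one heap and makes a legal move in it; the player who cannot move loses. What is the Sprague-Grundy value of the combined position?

Heap A is a plain Nim heap of size 2, so its Grundy value is 2.
Heap B is a plain Nim heap of size 7, so its Grundy value is 7.
Build the Grundy sequence for heap C with g(k) = mex{g(k−s) : s ∈ {3, 4, 6}, s ≤ k}:
g(0) = mex{} = 0
g(1) = mex{} = 0
g(2) = mex{} = 0
g(3) = mex{0} = 1
g(4) = mex{0} = 1
g(5) = mex{0} = 1
g(6) = mex{0,1} = 2
g(7) = mex{0,1} = 2
g(8) = mex{0,1} = 2
g(9) = mex{1,2} = 0
g(10) = mex{1,2} = 0
g(11) = mex{1,2} = 0
So g(11) = 0.
The value of a disjunctive sum is the nim-sum of the parts.
Combined value = 2 XOR 7 XOR 0 = 5.

5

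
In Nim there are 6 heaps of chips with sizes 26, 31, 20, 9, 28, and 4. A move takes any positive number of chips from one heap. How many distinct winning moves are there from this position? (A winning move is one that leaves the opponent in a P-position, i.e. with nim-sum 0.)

0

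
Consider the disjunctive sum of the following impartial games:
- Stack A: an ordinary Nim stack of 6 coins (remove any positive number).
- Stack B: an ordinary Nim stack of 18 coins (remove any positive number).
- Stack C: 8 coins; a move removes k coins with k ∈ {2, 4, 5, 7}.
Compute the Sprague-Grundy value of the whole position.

16

Stack A is a plain Nim stack of size 6, so its Grundy value is 6.
Stack B is a plain Nim stack of size 18, so its Grundy value is 18.
For stack C, compute g(0), g(1), … with moves {2, 4, 5, 7}:
k:     0  1  2  3  4  5  6  7  8
g(k):  0  0  1  1  2  2  3  3  4
So g(8) = 4.
By the Sprague-Grundy theorem, the Grundy value of a sum of independent games is the XOR of the component values.
Combined value = 6 ⊕ 18 ⊕ 4 = 16.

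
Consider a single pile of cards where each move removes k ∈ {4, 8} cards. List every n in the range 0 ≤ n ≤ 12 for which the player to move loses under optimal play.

Compute g(0), g(1), … for moves {4, 8}:
g(0) = mex{} = 0
g(1) = mex{} = 0
g(2) = mex{} = 0
g(3) = mex{} = 0
g(4) = mex{0} = 1
g(5) = mex{0} = 1
g(6) = mex{0} = 1
g(7) = mex{0} = 1
g(8) = mex{0,1} = 2
g(9) = mex{0,1} = 2
g(10) = mex{0,1} = 2
g(11) = mex{0,1} = 2
g(12) = mex{1,2} = 0
The P-positions (g = 0) in 0..12 are 0, 1, 2, 3, 12.

0, 1, 2, 3, 12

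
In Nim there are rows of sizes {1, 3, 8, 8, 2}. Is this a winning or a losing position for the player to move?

Nim-sum: 1 XOR 3 XOR 8 XOR 8 XOR 2 = 0.
The nim-sum is 0, so this is a P-position: the player to move is in a losing position under optimal play.

Losing position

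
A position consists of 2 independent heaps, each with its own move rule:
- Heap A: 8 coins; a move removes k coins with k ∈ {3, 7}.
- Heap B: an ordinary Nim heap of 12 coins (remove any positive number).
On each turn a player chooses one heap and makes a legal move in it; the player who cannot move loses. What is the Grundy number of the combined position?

14

Grundy values for heap A (subtraction set {3, 7}):
k:     0  1  2  3  4  5  6  7  8
g(k):  0  0  0  1  1  1  0  2  2
So g(8) = 2.
Heap B is a plain Nim heap of size 12, so its Grundy value is 12.
The value of a disjunctive sum is the nim-sum of the parts.
Combined value = 2 XOR 12 = 14.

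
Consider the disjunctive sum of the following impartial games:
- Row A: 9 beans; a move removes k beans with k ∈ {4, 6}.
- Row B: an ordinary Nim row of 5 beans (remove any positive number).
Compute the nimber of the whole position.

Build the Grundy sequence for row A with g(k) = mex{g(k−s) : s ∈ {4, 6}, s ≤ k}:
g(0) = mex{} = 0
g(1) = mex{} = 0
g(2) = mex{} = 0
g(3) = mex{} = 0
g(4) = mex{0} = 1
g(5) = mex{0} = 1
g(6) = mex{0} = 1
g(7) = mex{0} = 1
g(8) = mex{0,1} = 2
g(9) = mex{0,1} = 2
So g(9) = 2.
Row B is a plain Nim row of size 5, so its Grundy value is 5.
By the Sprague-Grundy theorem, the Grundy value of a sum of independent games is the XOR of the component values.
Combined value = 2 XOR 5 = 7.

7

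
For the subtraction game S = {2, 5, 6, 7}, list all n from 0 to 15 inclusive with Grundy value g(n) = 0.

0, 1, 4, 12, 13

Compute g(0), g(1), … for moves {2, 5, 6, 7}:
k:     0  1  2  3  4  5  6  7  8  9 10 11 12 13 14 15
g(k):  0  0  1  1  0  2  1  3  2  2  3  3  0  0  1  1
The P-positions (g = 0) in 0..15 are 0, 1, 4, 12, 13.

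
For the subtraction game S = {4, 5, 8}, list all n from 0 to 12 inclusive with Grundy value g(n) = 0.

0, 1, 2, 3, 12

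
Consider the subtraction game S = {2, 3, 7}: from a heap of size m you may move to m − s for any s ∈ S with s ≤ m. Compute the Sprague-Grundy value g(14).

Compute g(0), g(1), … for moves {2, 3, 7}:
g(0) = mex{} = 0
g(1) = mex{} = 0
g(2) = mex{0} = 1
g(3) = mex{0} = 1
g(4) = mex{0,1} = 2
g(5) = mex{1} = 0
g(6) = mex{1,2} = 0
g(7) = mex{0,2} = 1
g(8) = mex{0} = 1
g(9) = mex{0,1} = 2
g(10) = mex{1} = 0
g(11) = mex{1,2} = 0
g(12) = mex{0,2} = 1
g(13) = mex{0} = 1
g(14) = mex{0,1} = 2
So g(14) = 2.

2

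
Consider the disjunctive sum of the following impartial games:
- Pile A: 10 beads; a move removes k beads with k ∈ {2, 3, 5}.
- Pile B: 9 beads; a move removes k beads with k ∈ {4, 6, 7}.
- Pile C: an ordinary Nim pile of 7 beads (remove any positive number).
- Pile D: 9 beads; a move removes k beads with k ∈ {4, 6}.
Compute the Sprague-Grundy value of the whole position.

6

For pile A, compute g(0), g(1), … with moves {2, 3, 5}:
g(0) = mex{} = 0
g(1) = mex{} = 0
g(2) = mex{0} = 1
g(3) = mex{0} = 1
g(4) = mex{0,1} = 2
g(5) = mex{0,1} = 2
g(6) = mex{0,1,2} = 3
g(7) = mex{1,2} = 0
g(8) = mex{1,2,3} = 0
g(9) = mex{0,2,3} = 1
g(10) = mex{0,2} = 1
So g(10) = 1.
Build the Grundy sequence for pile B with g(k) = mex{g(k−s) : s ∈ {4, 6, 7}, s ≤ k}:
k:     0  1  2  3  4  5  6  7  8  9
g(k):  0  0  0  0  1  1  1  1  2  2
So g(9) = 2.
Pile C is a plain Nim pile of size 7, so its Grundy value is 7.
Grundy values for pile D (subtraction set {4, 6}):
g(0) = mex{} = 0
g(1) = mex{} = 0
g(2) = mex{} = 0
g(3) = mex{} = 0
g(4) = mex{0} = 1
g(5) = mex{0} = 1
g(6) = mex{0} = 1
g(7) = mex{0} = 1
g(8) = mex{0,1} = 2
g(9) = mex{0,1} = 2
So g(9) = 2.
The value of a disjunctive sum is the nim-sum of the parts.
Combined value = 1 ⊕ 2 ⊕ 7 ⊕ 2 = 6.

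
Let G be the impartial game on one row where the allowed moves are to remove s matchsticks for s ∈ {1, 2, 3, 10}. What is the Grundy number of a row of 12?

0

Compute g(0), g(1), … for moves {1, 2, 3, 10}:
k:     0  1  2  3  4  5  6  7  8  9 10 11 12
g(k):  0  1  2  3  0  1  2  3  0  1  2  3  0
So g(12) = 0.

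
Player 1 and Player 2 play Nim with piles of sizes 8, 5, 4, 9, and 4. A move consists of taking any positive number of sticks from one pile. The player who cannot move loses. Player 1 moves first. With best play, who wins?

Player 1 wins

Compute the nim-sum pairwise:
8 ⊕ 5 = 13
13 ⊕ 4 = 9
9 ⊕ 9 = 0
0 ⊕ 4 = 4
The nim-sum is 4 ≠ 0, so this is an N-position: the player to move can win; Player 1 has a winning move.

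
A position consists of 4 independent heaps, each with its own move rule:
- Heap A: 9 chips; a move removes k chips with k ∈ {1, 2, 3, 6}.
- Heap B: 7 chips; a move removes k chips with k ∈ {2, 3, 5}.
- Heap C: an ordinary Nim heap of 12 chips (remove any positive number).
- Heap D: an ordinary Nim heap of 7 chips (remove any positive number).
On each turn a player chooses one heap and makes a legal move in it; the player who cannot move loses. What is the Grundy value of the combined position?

10

For heap A, compute g(0), g(1), … with moves {1, 2, 3, 6}:
k:     0  1  2  3  4  5  6  7  8  9
g(k):  0  1  2  3  0  1  2  3  0  1
So g(9) = 1.
For heap B, compute g(0), g(1), … with moves {2, 3, 5}:
g(0) = mex{} = 0
g(1) = mex{} = 0
g(2) = mex{0} = 1
g(3) = mex{0} = 1
g(4) = mex{0,1} = 2
g(5) = mex{0,1} = 2
g(6) = mex{0,1,2} = 3
g(7) = mex{1,2} = 0
So g(7) = 0.
Heap C is a plain Nim heap of size 12, so its Grundy value is 12.
Heap D is a plain Nim heap of size 7, so its Grundy value is 7.
The value of a disjunctive sum is the nim-sum of the parts.
Combined value = 1 XOR 0 XOR 12 XOR 7 = 10.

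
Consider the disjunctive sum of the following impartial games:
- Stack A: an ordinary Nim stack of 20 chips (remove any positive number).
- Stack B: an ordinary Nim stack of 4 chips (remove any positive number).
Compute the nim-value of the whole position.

16

Stack A is a plain Nim stack of size 20, so its Grundy value is 20.
Stack B is a plain Nim stack of size 4, so its Grundy value is 4.
By the Sprague-Grundy theorem, the Grundy value of a sum of independent games is the XOR of the component values.
Combined value = 20 XOR 4 = 16.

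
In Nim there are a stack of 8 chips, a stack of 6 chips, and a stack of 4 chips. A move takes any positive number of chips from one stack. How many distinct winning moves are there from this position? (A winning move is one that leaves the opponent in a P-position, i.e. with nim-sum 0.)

Compute the nim-sum pairwise:
8 ^ 6 = 14
14 ^ 4 = 10
The overall nim-sum is X = 10. A stack of size p has a winning move iff p XOR X < p (reduce it to p XOR X).
  8: 8 XOR 10 = 2 < 8 — winning move (to 2).
  6: 6 XOR 10 = 12 ≥ 6 — no move.
  4: 4 XOR 10 = 14 ≥ 4 — no move.
That gives 1 winning move.

1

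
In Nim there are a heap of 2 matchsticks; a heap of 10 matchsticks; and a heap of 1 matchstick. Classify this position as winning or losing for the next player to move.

Nim-sum: 2 ⊕ 10 ⊕ 1 = 9.
The nim-sum is 9 ≠ 0, so this is an N-position: the player to move can win.

Winning position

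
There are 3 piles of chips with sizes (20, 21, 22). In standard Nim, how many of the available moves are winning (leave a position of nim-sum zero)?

3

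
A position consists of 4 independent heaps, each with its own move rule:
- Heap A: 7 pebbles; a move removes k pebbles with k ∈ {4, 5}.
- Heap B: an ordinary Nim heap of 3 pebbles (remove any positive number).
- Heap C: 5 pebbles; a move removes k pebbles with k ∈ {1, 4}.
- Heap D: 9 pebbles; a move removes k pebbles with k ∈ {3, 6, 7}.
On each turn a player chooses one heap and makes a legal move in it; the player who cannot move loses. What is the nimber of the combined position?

1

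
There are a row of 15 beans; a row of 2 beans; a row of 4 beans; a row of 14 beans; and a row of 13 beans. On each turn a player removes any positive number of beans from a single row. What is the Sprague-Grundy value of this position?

Nim-sum: 15 XOR 2 XOR 4 XOR 14 XOR 13 = 10.

10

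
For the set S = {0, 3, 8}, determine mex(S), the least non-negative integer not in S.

0 is in the set but 1 is not, so the mex is 1.

1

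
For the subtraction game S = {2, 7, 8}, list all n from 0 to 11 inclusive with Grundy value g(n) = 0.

Compute g(0), g(1), … for moves {2, 7, 8}:
k:     0  1  2  3  4  5  6  7  8  9 10 11
g(k):  0  0  1  1  0  0  1  1  2  2  0  3
The P-positions (g = 0) in 0..11 are 0, 1, 4, 5, 10.

0, 1, 4, 5, 10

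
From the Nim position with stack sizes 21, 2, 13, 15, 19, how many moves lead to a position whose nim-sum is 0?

Nim-sum: 21 XOR 2 XOR 13 XOR 15 XOR 19 = 6.
The overall nim-sum is X = 6. A stack of size p has a winning move iff p XOR X < p (reduce it to p XOR X).
  21: 21 XOR 6 = 19 < 21 — winning move (to 19).
  2: 2 XOR 6 = 4 ≥ 2 — no move.
  13: 13 XOR 6 = 11 < 13 — winning move (to 11).
  15: 15 XOR 6 = 9 < 15 — winning move (to 9).
  19: 19 XOR 6 = 21 ≥ 19 — no move.
That gives 3 winning moves.

3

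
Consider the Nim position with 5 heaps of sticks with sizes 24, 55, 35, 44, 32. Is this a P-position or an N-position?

P-position

Compute the nim-sum pairwise:
24 XOR 55 = 47
47 XOR 35 = 12
12 XOR 44 = 32
32 XOR 32 = 0
The nim-sum is 0, so this is a P-position: the player to move is in a losing position under optimal play.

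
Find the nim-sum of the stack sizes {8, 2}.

10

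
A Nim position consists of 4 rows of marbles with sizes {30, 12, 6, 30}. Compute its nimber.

Compute the nim-sum pairwise:
30 XOR 12 = 18
18 XOR 6 = 20
20 XOR 30 = 10

10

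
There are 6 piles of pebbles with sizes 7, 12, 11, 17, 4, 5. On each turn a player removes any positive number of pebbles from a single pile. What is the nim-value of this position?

In binary:
  00111  (7)
  01100  (12)
  01011  (11)
  10001  (17)
  00100  (4)
  00101  (5)
  -----
  10000  (16)

16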